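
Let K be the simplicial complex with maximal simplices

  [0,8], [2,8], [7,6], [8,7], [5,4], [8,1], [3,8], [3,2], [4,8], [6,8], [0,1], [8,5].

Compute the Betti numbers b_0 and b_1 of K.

K has 9 vertices, 12 edges.
rank ∂_0 = 0, rank ∂_1 = 8 ⇒ b_0 = 9 − 0 − 8 = 1; all invariant factors of ∂_1 are 1 so no torsion. So H_0 = Z.
rank ∂_1 = 8, rank ∂_2 = 0 ⇒ b_1 = 12 − 8 − 0 = 4. So H_1 = Z^4.

b_0 = 1, b_1 = 4.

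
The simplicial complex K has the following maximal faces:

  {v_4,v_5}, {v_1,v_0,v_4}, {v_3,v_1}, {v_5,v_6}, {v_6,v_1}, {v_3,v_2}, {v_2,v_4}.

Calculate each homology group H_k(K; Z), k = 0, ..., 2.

We work with the vertex ordering v_0 < v_1 < v_2 < v_3 < v_4 < v_5 < v_6. The simplices of K, each written with vertices in increasing order, are:

  0-simplices (7): [v_0], [v_1], [v_2], [v_3], [v_4], [v_5], [v_6]
  1-simplices (9): [v_0,v_1], [v_0,v_4], [v_1,v_3], [v_1,v_4], [v_1,v_6], [v_2,v_3], [v_2,v_4], [v_4,v_5], [v_5,v_6]
  2-simplices (1): [v_0,v_1,v_4]

Hence C_0 ≅ Z^7, C_1 ≅ Z^9, C_2 ≅ Z^1.

Boundary ∂_1: C_1 → C_0 maps an edge to its endpoints' difference, ∂[p,q] = q − p.
As a 7×9 matrix over Z this has rank 6, with invariant factors (1,1,1,1,1,1).

The boundary map ∂_2: C_2 → C_1 maps a triangle to the signed sum of its edges. For instance
  ∂[v_0,v_1,v_4] = [v_1,v_4] − [v_0,v_4] + [v_0,v_1].
The resulting 9×1 matrix has rank 1, and its Smith normal form has invariant factors (1).

From H_k ≅ ker(∂_k) / im(∂_{k+1}) we obtain:

  H_0: rank C_0 − rank ∂_1 = 7 − 6 = 1, and the invariant factors of ∂_1 are all 1, so H_0 ≅ Z.
  H_1: rank ker ∂_1 − rank ∂_2 = (9 − 6) − 1 = 2, and the invariant factors of ∂_2 are all 1, so H_1 ≅ Z^2.
  H_2: rank ker ∂_2 − rank ∂_3 = (1 − 1) − 0 = 0, and there is no ∂_3, so H_2 ≅ 0.

H_0 ≅ Z,  H_1 ≅ Z^2,  H_2 = 0.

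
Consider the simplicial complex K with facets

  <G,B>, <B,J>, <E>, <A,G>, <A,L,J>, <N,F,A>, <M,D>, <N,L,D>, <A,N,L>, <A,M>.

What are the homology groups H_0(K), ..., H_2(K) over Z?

Take the total order A < B < D < E < F < G < J < L < M < N on the vertex set. Then K (dimension 2) consists of the simplices:

  0-simplices (10): A, B, D, E, F, G, J, L, M, N
  1-simplices (14): AF, AG, AJ, AL, AM, AN, BG, BJ, DL, DM, DN, FN, JL, LN
  2-simplices (4): AFN, AJL, ALN, DLN

giving chain groups C_0 ≅ Z^10, C_1 ≅ Z^14, C_2 ≅ Z^4.

Boundary ∂_1: C_1 → C_0 sends each edge [p,q] (with p < q) to q − p. For instance
  ∂LN = N − L.
As a 10×14 matrix over Z this has rank 8, with invariant factors (1,1,1,1,1,1,1,1).

The boundary map ∂_2: C_2 → C_1 acts by ∂[p,q,r] = [q,r] − [p,r] + [p,q]. For instance
  ∂DLN = LN − DN + DL,
  ∂AFN = FN − AN + AF.
The resulting 14×4 matrix has rank 4, and its Smith normal form has invariant factors (1,1,1,1).

Reading off H_k = ker ∂_k / im ∂_{k+1}:

  H_0: rank C_0 − rank ∂_1 = 10 − 8 = 2, and the invariant factors of ∂_1 are all 1, so H_0 ≅ Z^2.
  H_1: rank ker ∂_1 − rank ∂_2 = (14 − 8) − 4 = 2, and the invariant factors of ∂_2 are all 1, so H_1 ≅ Z^2.
  H_2: rank ker ∂_2 − rank ∂_3 = (4 − 4) − 0 = 0, and there is no ∂_3, so H_2 ≅ 0.

H_0 ≅ Z^2,  H_1 ≅ Z^2,  H_2 = 0.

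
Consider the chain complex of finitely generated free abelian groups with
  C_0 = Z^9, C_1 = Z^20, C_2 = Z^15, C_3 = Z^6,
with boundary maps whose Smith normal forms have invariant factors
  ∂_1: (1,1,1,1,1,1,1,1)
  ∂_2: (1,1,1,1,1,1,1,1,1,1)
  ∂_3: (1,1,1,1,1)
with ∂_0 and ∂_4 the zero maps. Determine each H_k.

H_0 = Z,  H_1 = Z^2,  H_2 = 0,  H_3 = Z.

H_0: b_0 = 9 − 0 − 8 = 1; torsion from ∂_1 factors > 1: none. So H_0 = Z.
H_1: b_1 = 20 − 8 − 10 = 2; torsion from ∂_2 factors > 1: none. So H_1 = Z^2.
H_2: b_2 = 15 − 10 − 5 = 0; torsion from ∂_3 factors > 1: none. So H_2 = 0.
H_3: b_3 = 6 − 5 − 0 = 1; torsion from ∂_4 factors > 1: none. So H_3 = Z.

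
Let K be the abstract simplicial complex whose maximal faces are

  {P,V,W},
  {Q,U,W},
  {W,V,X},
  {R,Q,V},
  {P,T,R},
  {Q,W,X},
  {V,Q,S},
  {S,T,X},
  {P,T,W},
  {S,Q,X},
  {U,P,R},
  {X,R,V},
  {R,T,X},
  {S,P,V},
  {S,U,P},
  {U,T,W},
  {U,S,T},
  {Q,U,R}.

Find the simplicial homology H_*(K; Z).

H_0 = Z,  H_1 = Z ⊕ Z/2,  H_2 = 0.

K has 9 vertices, 27 edges, 18 triangles.
rank ∂_0 = 0, rank ∂_1 = 8 ⇒ b_0 = 9 − 0 − 8 = 1; all invariant factors of ∂_1 are 1 so no torsion. So H_0 ≅ Z.
rank ∂_1 = 8, rank ∂_2 = 18 ⇒ b_1 = 27 − 8 − 18 = 1; ∂_2 has invariant factor(s) [2] giving torsion. So H_1 ≅ Z ⊕ Z/2.
rank ∂_2 = 18, rank ∂_3 = 0 ⇒ b_2 = 18 − 18 − 0 = 0. So H_2 ≅ 0.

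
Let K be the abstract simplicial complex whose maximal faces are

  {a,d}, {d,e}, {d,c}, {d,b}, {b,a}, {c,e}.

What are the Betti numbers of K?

b_0 = 1, b_1 = 2.

Order the vertices as a < b < c < d < e. Listing each simplex with vertices in this order, K has dimension 1 with simplices:

  0-simplices (5): a, b, c, d, e
  1-simplices (6): ab, ad, bd, cd, ce, de

Hence C_0 ≅ Z^5, C_1 ≅ Z^6.

Boundary ∂_1: C_1 → C_0 is given by ∂[p,q] = [q] − [p].
The 5×6 boundary matrix has rank 4 and Smith normal form diag(1,1,1,1).

Now H_k = ker ∂_k / im ∂_{k+1}, so:

  H_0: rank C_0 − rank ∂_1 = 5 − 4 = 1, and the invariant factors of ∂_1 are all 1, so H_0 = Z.
  H_1: rank ker ∂_1 − rank ∂_2 = (6 − 4) − 0 = 2, and there is no ∂_2, so H_1 = Z^2.

As a check, the Euler characteristic is 5 − 6 = -1, which agrees with 1 − 2 = -1.

Hence the Betti numbers are b_0 = 1, b_1 = 2.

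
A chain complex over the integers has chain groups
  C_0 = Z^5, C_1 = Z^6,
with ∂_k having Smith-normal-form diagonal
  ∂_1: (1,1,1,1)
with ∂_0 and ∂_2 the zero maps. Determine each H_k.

H_0: b_0 = 5 − 0 − 4 = 1; torsion from ∂_1 factors > 1: none. So H_0 ≅ Z.
H_1: b_1 = 6 − 4 − 0 = 2; torsion from ∂_2 factors > 1: none. So H_1 ≅ Z^2.

H_0 ≅ Z,  H_1 ≅ Z^2.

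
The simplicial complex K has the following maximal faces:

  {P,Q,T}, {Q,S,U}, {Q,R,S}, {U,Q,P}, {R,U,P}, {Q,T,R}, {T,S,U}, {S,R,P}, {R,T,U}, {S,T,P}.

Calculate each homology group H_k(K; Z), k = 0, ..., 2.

Take the total order P < Q < R < S < T < U on the vertex set. Then K (dimension 2) consists of the simplices:

  0-simplices (6): P, Q, R, S, T, U
  1-simplices (15): PQ, PR, PS, PT, PU, QR, QS, QT, QU, RS, RT, RU, ST, SU, TU
  2-simplices (10): PQT, PQU, PRS, PRU, PST, QRS, QRT, QSU, RTU, STU

giving chain groups C_0 ≅ Z^6, C_1 ≅ Z^15, C_2 ≅ Z^10.

Boundary ∂_1: C_1 → C_0 sends each edge [p,q] (with p < q) to q − p.
The resulting 6×15 matrix has rank 5, and its Smith normal form has invariant factors (1,1,1,1,1).

∂_2: C_2 → C_1 sends each 2-simplex [p,q,r] to [q,r] − [p,r] + [p,q]. For instance
  ∂PST = ST − PT + PS,
  ∂QSU = SU − QU + QS.
The 15×10 boundary matrix has rank 10 and Smith normal form diag(1,1,1,1,1,1,1,1,1,2).

From H_k ≅ ker(∂_k) / im(∂_{k+1}) we obtain:

  H_0: rank C_0 − rank ∂_1 = 6 − 5 = 1, and the invariant factors of ∂_1 are all 1, so H_0 ≅ Z.
  H_1: rank ker ∂_1 − rank ∂_2 = (15 − 5) − 10 = 0, and ∂_2 has invariant factor 2 > 1, so H_1 ≅ Z/2.
  H_2: rank ker ∂_2 − rank ∂_3 = (10 − 10) − 0 = 0, and there is no ∂_3, so H_2 ≅ 0.

As a check, the Euler characteristic is 6 − 15 + 10 = 1, which agrees with 1 − 0 + 0 = 1.
(K is a triangulation of the real projective plane RP^2.)

H_0 = Z,  H_1 = Z/2,  H_2 = 0.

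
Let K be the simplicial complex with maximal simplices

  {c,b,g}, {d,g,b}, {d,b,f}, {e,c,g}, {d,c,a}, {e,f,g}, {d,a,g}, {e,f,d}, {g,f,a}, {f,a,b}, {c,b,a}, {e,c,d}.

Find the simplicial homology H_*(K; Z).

We work with the vertex ordering a < b < c < d < e < f < g. The simplices of K, each written with vertices in increasing order, are:

  0-simplices (7): a, b, c, d, e, f, g
  1-simplices (18): ab, ac, ad, af, ag, bc, bd, bf, bg, cd, ce, cg, de, df, dg, ef, eg, fg
  2-simplices (12): abc, abf, acd, adg, afg, bcg, bdf, bdg, cde, ceg, def, efg

so the chain groups are C_0 ≅ Z^7, C_1 ≅ Z^18, C_2 ≅ Z^12.

∂_1: C_1 → C_0 is given by ∂[p,q] = [q] − [p].
This gives a 7×18 integer matrix of rank 6; reducing to Smith normal form yields diagonal entries (1,1,1,1,1,1).

Boundary ∂_2: C_2 → C_1 acts by ∂[p,q,r] = [q,r] − [p,r] + [p,q]. For instance
  ∂bdg = dg − bg + bd,
  ∂abc = bc − ac + ab.
The 18×12 boundary matrix has rank 12 and Smith normal form diag(1,1,1,1,1,1,1,1,1,1,1,2).

Now H_k = ker ∂_k / im ∂_{k+1}, so:

  H_0: rank C_0 − rank ∂_1 = 7 − 6 = 1, and the invariant factors of ∂_1 are all 1, so H_0 ≅ Z.
  H_1: rank ker ∂_1 − rank ∂_2 = (18 − 6) − 12 = 0, and ∂_2 has invariant factor 2 > 1, so H_1 ≅ Z/2.
  H_2: rank ker ∂_2 − rank ∂_3 = (12 − 12) − 0 = 0, and there is no ∂_3, so H_2 ≅ 0.

As a check, the Euler characteristic is 7 − 18 + 12 = 1, which agrees with 1 − 0 + 0 = 1.

H_0 = Z,  H_1 = Z/2,  H_2 = 0.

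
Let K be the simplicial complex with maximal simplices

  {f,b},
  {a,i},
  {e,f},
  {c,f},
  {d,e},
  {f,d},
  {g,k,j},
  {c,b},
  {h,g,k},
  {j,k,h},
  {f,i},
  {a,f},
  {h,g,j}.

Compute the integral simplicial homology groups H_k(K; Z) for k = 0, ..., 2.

H_0 = Z^2,  H_1 = Z^3,  H_2 = Z.

Take the total order a < b < c < d < e < f < g < h < i < j < k on the vertex set. Then K (dimension 2) consists of the simplices:

  0-simplices (11): a, b, c, d, e, f, g, h, i, j, k
  1-simplices (15): af, ai, bc, bf, cf, de, df, ef, fi, gh, gj, gk, hj, hk, jk
  2-simplices (4): ghj, ghk, gjk, hjk

so the chain groups are C_0 ≅ Z^11, C_1 ≅ Z^15, C_2 ≅ Z^4.

The boundary map ∂_1: C_1 → C_0 maps an edge to its endpoints' difference, ∂[p,q] = q − p. For instance
  ∂hj = j − h.
As a 11×15 matrix over Z this has rank 9, with invariant factors (1,1,1,1,1,1,1,1,1).

The boundary map ∂_2: C_2 → C_1 acts by ∂[p,q,r] = [q,r] − [p,r] + [p,q]. For instance
  ∂ghk = hk − gk + gh,
  ∂hjk = jk − hk + hj.
The 15×4 boundary matrix has rank 3 and Smith normal form diag(1,1,1).

Computing H_k = (kernel of ∂_k) / (image of ∂_{k+1}):

  H_0: rank C_0 − rank ∂_1 = 11 − 9 = 2, and the invariant factors of ∂_1 are all 1, so H_0 ≅ Z^2.
  H_1: rank ker ∂_1 − rank ∂_2 = (15 − 9) − 3 = 3, and the invariant factors of ∂_2 are all 1, so H_1 ≅ Z^3.
  H_2: rank ker ∂_2 − rank ∂_3 = (4 − 3) − 0 = 1, and there is no ∂_3, so H_2 ≅ Z.

As a check, the Euler characteristic is 11 − 15 + 4 = 0, which agrees with 2 − 3 + 1 = 0.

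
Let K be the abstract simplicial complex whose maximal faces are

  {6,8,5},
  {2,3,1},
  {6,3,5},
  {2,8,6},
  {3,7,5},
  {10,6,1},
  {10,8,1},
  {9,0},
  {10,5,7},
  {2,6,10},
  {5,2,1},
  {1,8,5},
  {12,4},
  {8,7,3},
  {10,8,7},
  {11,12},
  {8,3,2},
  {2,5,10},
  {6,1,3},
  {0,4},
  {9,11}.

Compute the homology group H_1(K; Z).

Take the total order 0 < 1 < 2 < 3 < 4 < 5 < 6 < 7 < 8 < 9 < 10 < 11 < 12 on the vertex set. Then K (dimension 2) consists of the simplices:

  0-simplices (13): [0], [1], [2], [3], [4], [5], [6], [7], [8], [9], [10], [11], [12]
  1-simplices (29): (29 of them)
  2-simplices (16): [1,2,3], [1,2,5], [1,3,6], [1,5,8], [1,6,10], [1,8,10], [2,3,8], [2,5,10], [2,6,8], [2,6,10], [3,5,6], [3,5,7], [3,7,8], [5,6,8], [5,7,10], [7,8,10]

Hence C_0 ≅ Z^13, C_1 ≅ Z^29, C_2 ≅ Z^16.

Boundary ∂_1: C_1 → C_0 maps an edge to its endpoints' difference, ∂[p,q] = q − p. For instance
  ∂[1,10] = [10] − [1].
The 13×29 boundary matrix has rank 11 and Smith normal form diag(1,1,1,1,1,1,1,1,1,1,1).

Boundary ∂_2: C_2 → C_1 acts by ∂[p,q,r] = [q,r] − [p,r] + [p,q]. For instance
  ∂[1,3,6] = [3,6] − [1,6] + [1,3],
  ∂[3,5,7] = [5,7] − [3,7] + [3,5].
As a 29×16 matrix over Z this has rank 15, with invariant factors (1,1,1,1,1,1,1,1,1,1,1,1,1,1,1).

Reading off H_k = ker ∂_k / im ∂_{k+1}:

  H_1: rank ker ∂_1 − rank ∂_2 = (29 − 11) − 15 = 3, and the invariant factors of ∂_2 are all 1, so H_1 = Z^3.

H_1 = Z^3.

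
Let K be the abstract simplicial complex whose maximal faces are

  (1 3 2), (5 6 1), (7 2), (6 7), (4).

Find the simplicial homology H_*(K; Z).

H_0 ≅ Z^2,  H_1 ≅ Z,  H_2 = 0.

K has 7 vertices, 8 edges, 2 triangles.
rank ∂_0 = 0, rank ∂_1 = 5 ⇒ b_0 = 7 − 0 − 5 = 2; all invariant factors of ∂_1 are 1 so no torsion. So H_0 ≅ Z^2.
rank ∂_1 = 5, rank ∂_2 = 2 ⇒ b_1 = 8 − 5 − 2 = 1; all invariant factors of ∂_2 are 1 so no torsion. So H_1 ≅ Z.
rank ∂_2 = 2, rank ∂_3 = 0 ⇒ b_2 = 2 − 2 − 0 = 0. So H_2 ≅ 0.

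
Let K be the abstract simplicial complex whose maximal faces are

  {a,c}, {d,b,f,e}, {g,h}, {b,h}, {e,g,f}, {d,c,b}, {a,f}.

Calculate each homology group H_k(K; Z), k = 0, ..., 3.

H_0 ≅ Z,  H_1 ≅ Z^2,  H_2 = 0,  H_3 = 0.

Order the vertices as a < b < c < d < e < f < g < h. Listing each simplex with vertices in this order, K has dimension 3 with simplices:

  0-simplices (8): a, b, c, d, e, f, g, h
  1-simplices (14): ac, af, bc, bd, be, bf, bh, cd, de, df, ef, eg, fg, gh
  2-simplices (6): bcd, bde, bdf, bef, def, efg
  3-simplices (1): bdef

Hence C_0 ≅ Z^8, C_1 ≅ Z^14, C_2 ≅ Z^6, C_3 ≅ Z^1.

Boundary ∂_1: C_1 → C_0 maps an edge to its endpoints' difference, ∂[p,q] = q − p. For instance
  ∂cd = d − c.
As a 8×14 matrix over Z this has rank 7, with invariant factors (1,1,1,1,1,1,1).

The boundary map ∂_2: C_2 → C_1 sends each 2-simplex [p,q,r] to [q,r] − [p,r] + [p,q]. For instance
  ∂efg = fg − eg + ef,
  ∂bef = ef − bf + be.
This gives a 14×6 integer matrix of rank 5; reducing to Smith normal form yields diagonal entries (1,1,1,1,1).

∂_3: C_3 → C_2 sends each 3-simplex σ to the alternating sum Σ_i (−1)^i (σ with its i-th vertex removed). For instance
  ∂bdef = def − bef + bdf − bde.
The 6×1 boundary matrix has rank 1 and Smith normal form diag(1).

From H_k ≅ ker(∂_k) / im(∂_{k+1}) we obtain:

  H_0: rank C_0 − rank ∂_1 = 8 − 7 = 1, and the invariant factors of ∂_1 are all 1, so H_0 = Z.
  H_1: rank ker ∂_1 − rank ∂_2 = (14 − 7) − 5 = 2, and the invariant factors of ∂_2 are all 1, so H_1 = Z^2.
  H_2: rank ker ∂_2 − rank ∂_3 = (6 − 5) − 1 = 0, and the invariant factors of ∂_3 are all 1, so H_2 = 0.
  H_3: rank ker ∂_3 − rank ∂_4 = (1 − 1) − 0 = 0, and there is no ∂_4, so H_3 = 0.

As a check, the Euler characteristic is 8 − 14 + 6 − 1 = -1, which agrees with 1 − 2 + 0 − 0 = -1.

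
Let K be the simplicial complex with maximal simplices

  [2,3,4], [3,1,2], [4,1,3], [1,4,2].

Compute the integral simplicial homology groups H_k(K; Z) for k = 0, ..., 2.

K has 4 vertices, 6 edges, 4 triangles.
rank ∂_0 = 0, rank ∂_1 = 3 ⇒ b_0 = 4 − 0 − 3 = 1; all invariant factors of ∂_1 are 1 so no torsion. So H_0 ≅ Z.
rank ∂_1 = 3, rank ∂_2 = 3 ⇒ b_1 = 6 − 3 − 3 = 0; all invariant factors of ∂_2 are 1 so no torsion. So H_1 ≅ 0.
rank ∂_2 = 3, rank ∂_3 = 0 ⇒ b_2 = 4 − 3 − 0 = 1. So H_2 ≅ Z.

H_0 ≅ Z,  H_1 = 0,  H_2 ≅ Z.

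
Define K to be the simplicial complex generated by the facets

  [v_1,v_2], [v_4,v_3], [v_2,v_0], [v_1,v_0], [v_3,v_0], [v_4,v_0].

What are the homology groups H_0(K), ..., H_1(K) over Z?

Take the total order v_0 < v_1 < v_2 < v_3 < v_4 on the vertex set. Then K (dimension 1) consists of the simplices:

  0-simplices (5): [v_0], [v_1], [v_2], [v_3], [v_4]
  1-simplices (6): [v_0,v_1], [v_0,v_2], [v_0,v_3], [v_0,v_4], [v_1,v_2], [v_3,v_4]

so the chain groups are C_0 ≅ Z^5, C_1 ≅ Z^6.

∂_1: C_1 → C_0 sends each edge [p,q] (with p < q) to q − p. For instance
  ∂[v_3,v_4] = [v_4] − [v_3].
The resulting 5×6 matrix has rank 4, and its Smith normal form has invariant factors (1,1,1,1).

Now H_k = ker ∂_k / im ∂_{k+1}, so:

  H_0: rank C_0 − rank ∂_1 = 5 − 4 = 1, and the invariant factors of ∂_1 are all 1, so H_0 = Z.
  H_1: rank ker ∂_1 − rank ∂_2 = (6 − 4) − 0 = 2, and there is no ∂_2, so H_1 = Z^2.

(K is a triangulation of a wedge of 2 circles.)

H_0 ≅ Z,  H_1 ≅ Z^2.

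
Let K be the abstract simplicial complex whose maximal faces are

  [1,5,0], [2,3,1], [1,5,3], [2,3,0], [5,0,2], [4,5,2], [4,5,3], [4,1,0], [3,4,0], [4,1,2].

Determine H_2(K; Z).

Order the vertices as 0 < 1 < 2 < 3 < 4 < 5. Listing each simplex with vertices in this order, K has dimension 2 with simplices:

  0-simplices (6): [0], [1], [2], [3], [4], [5]
  1-simplices (15): [0,1], [0,2], [0,3], [0,4], [0,5], [1,2], [1,3], [1,4], [1,5], [2,3], [2,4], [2,5], [3,4], [3,5], [4,5]
  2-simplices (10): [0,1,4], [0,1,5], [0,2,3], [0,2,5], [0,3,4], [1,2,3], [1,2,4], [1,3,5], [2,4,5], [3,4,5]

giving chain groups C_0 ≅ Z^6, C_1 ≅ Z^15, C_2 ≅ Z^10.

Boundary ∂_1: C_1 → C_0 sends each edge [p,q] (with p < q) to q − p.
The resulting 6×15 matrix has rank 5, and its Smith normal form has invariant factors (1,1,1,1,1).

Boundary ∂_2: C_2 → C_1 sends each 2-simplex [p,q,r] to [q,r] − [p,r] + [p,q]. For instance
  ∂[1,2,3] = [2,3] − [1,3] + [1,2],
  ∂[1,2,4] = [2,4] − [1,4] + [1,2].
The 15×10 boundary matrix has rank 10 and Smith normal form diag(1,1,1,1,1,1,1,1,1,2).

Computing H_k = (kernel of ∂_k) / (image of ∂_{k+1}):

  H_2: rank ker ∂_2 − rank ∂_3 = (10 − 10) − 0 = 0, and there is no ∂_3, so H_2 = 0.

H_2 = 0.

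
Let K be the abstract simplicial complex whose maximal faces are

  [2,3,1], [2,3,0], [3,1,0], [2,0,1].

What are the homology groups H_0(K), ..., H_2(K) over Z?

H_0 = Z,  H_1 = 0,  H_2 = Z.

Take the total order 0 < 1 < 2 < 3 on the vertex set. Then K (dimension 2) consists of the simplices:

  0-simplices (4): [0], [1], [2], [3]
  1-simplices (6): [0,1], [0,2], [0,3], [1,2], [1,3], [2,3]
  2-simplices (4): [0,1,2], [0,1,3], [0,2,3], [1,2,3]

so the chain groups are C_0 ≅ Z^4, C_1 ≅ Z^6, C_2 ≅ Z^4.

The boundary map ∂_1: C_1 → C_0 is given by ∂[p,q] = [q] − [p].
As a 4×6 matrix over Z this has rank 3, with invariant factors (1,1,1).

Boundary ∂_2: C_2 → C_1 maps a triangle to the signed sum of its edges. For instance
  ∂[0,2,3] = [2,3] − [0,3] + [0,2],
  ∂[0,1,3] = [1,3] − [0,3] + [0,1].
The resulting 6×4 matrix has rank 3, and its Smith normal form has invariant factors (1,1,1).

Reading off H_k = ker ∂_k / im ∂_{k+1}:

  H_0: rank C_0 − rank ∂_1 = 4 − 3 = 1, and the invariant factors of ∂_1 are all 1, so H_0 ≅ Z.
  H_1: rank ker ∂_1 − rank ∂_2 = (6 − 3) − 3 = 0, and the invariant factors of ∂_2 are all 1, so H_1 ≅ 0.
  H_2: rank ker ∂_2 − rank ∂_3 = (4 − 3) − 0 = 1, and there is no ∂_3, so H_2 ≅ Z.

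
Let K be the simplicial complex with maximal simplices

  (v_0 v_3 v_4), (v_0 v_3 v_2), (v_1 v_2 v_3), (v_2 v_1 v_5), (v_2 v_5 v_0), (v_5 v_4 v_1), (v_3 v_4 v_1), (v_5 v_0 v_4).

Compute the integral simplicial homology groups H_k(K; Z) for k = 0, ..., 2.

H_0 ≅ Z,  H_1 = 0,  H_2 ≅ Z.

Order the vertices as v_0 < v_1 < v_2 < v_3 < v_4 < v_5. Listing each simplex with vertices in this order, K has dimension 2 with simplices:

  0-simplices (6): [v_0], [v_1], [v_2], [v_3], [v_4], [v_5]
  1-simplices (12): [v_0,v_2], [v_0,v_3], [v_0,v_4], [v_0,v_5], [v_1,v_2], [v_1,v_3], [v_1,v_4], [v_1,v_5], [v_2,v_3], [v_2,v_5], [v_3,v_4], [v_4,v_5]
  2-simplices (8): [v_0,v_2,v_3], [v_0,v_2,v_5], [v_0,v_3,v_4], [v_0,v_4,v_5], [v_1,v_2,v_3], [v_1,v_2,v_5], [v_1,v_3,v_4], [v_1,v_4,v_5]

so the chain groups are C_0 ≅ Z^6, C_1 ≅ Z^12, C_2 ≅ Z^8.

Boundary ∂_1: C_1 → C_0 sends each edge [p,q] (with p < q) to q − p.
The 6×12 boundary matrix has rank 5 and Smith normal form diag(1,1,1,1,1).

∂_2: C_2 → C_1 sends each 2-simplex [p,q,r] to [q,r] − [p,r] + [p,q]. For instance
  ∂[v_0,v_2,v_5] = [v_2,v_5] − [v_0,v_5] + [v_0,v_2],
  ∂[v_0,v_2,v_3] = [v_2,v_3] − [v_0,v_3] + [v_0,v_2].
The 12×8 boundary matrix has rank 7 and Smith normal form diag(1,1,1,1,1,1,1).

Computing H_k = (kernel of ∂_k) / (image of ∂_{k+1}):

  H_0: rank C_0 − rank ∂_1 = 6 − 5 = 1, and the invariant factors of ∂_1 are all 1, so H_0 = Z.
  H_1: rank ker ∂_1 − rank ∂_2 = (12 − 5) − 7 = 0, and the invariant factors of ∂_2 are all 1, so H_1 = 0.
  H_2: rank ker ∂_2 − rank ∂_3 = (8 − 7) − 0 = 1, and there is no ∂_3, so H_2 = Z.

As a check, the Euler characteristic is 6 − 12 + 8 = 2, which agrees with 1 − 0 + 1 = 2.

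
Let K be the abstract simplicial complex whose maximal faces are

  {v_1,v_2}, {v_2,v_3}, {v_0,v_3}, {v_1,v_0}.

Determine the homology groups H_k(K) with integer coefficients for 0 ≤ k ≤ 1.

H_0 = Z,  H_1 = Z.

Fix the vertex order v_0 < v_1 < v_2 < v_3 and write every simplex with vertices in increasing order. Then dim K = 1 and the simplices of K are:

  0-simplices (4): [v_0], [v_1], [v_2], [v_3]
  1-simplices (4): [v_0,v_1], [v_0,v_3], [v_1,v_2], [v_2,v_3]

Hence C_0 ≅ Z^4, C_1 ≅ Z^4.

Boundary ∂_1: C_1 → C_0 sends each edge [p,q] (with p < q) to q − p.
The 4×4 boundary matrix has rank 3 and Smith normal form diag(1,1,1).

Computing H_k = (kernel of ∂_k) / (image of ∂_{k+1}):

  H_0: rank C_0 − rank ∂_1 = 4 − 3 = 1, and the invariant factors of ∂_1 are all 1, so H_0 ≅ Z.
  H_1: rank ker ∂_1 − rank ∂_2 = (4 − 3) − 0 = 1, and there is no ∂_2, so H_1 ≅ Z.

(K is a triangulation of the circle S^1.)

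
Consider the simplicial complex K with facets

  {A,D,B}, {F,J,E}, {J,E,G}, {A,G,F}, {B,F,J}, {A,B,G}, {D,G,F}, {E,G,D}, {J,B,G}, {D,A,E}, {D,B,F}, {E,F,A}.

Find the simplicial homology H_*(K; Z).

K has 7 vertices, 18 edges, 12 triangles.
rank ∂_0 = 0, rank ∂_1 = 6 ⇒ b_0 = 7 − 0 − 6 = 1; all invariant factors of ∂_1 are 1 so no torsion. So H_0 ≅ Z.
rank ∂_1 = 6, rank ∂_2 = 12 ⇒ b_1 = 18 − 6 − 12 = 0; ∂_2 has invariant factor(s) [2] giving torsion. So H_1 ≅ Z_2.
rank ∂_2 = 12, rank ∂_3 = 0 ⇒ b_2 = 12 − 12 − 0 = 0. So H_2 ≅ 0.

H_0 = Z,  H_1 = Z_2,  H_2 = 0.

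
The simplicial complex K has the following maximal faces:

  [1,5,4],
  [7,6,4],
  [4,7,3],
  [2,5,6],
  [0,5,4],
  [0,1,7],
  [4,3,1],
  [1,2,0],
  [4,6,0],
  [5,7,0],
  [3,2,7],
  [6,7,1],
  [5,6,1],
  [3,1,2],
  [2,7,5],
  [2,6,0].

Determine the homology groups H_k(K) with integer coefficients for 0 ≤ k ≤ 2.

Take the total order 0 < 1 < 2 < 3 < 4 < 5 < 6 < 7 on the vertex set. Then K (dimension 2) consists of the simplices:

  0-simplices (8): [0], [1], [2], [3], [4], [5], [6], [7]
  1-simplices (24): (24 of them)
  2-simplices (16): [0,1,2], [0,1,7], [0,2,6], [0,4,5], [0,4,6], [0,5,7], [1,2,3], [1,3,4], [1,4,5], [1,5,6], [1,6,7], [2,3,7], [2,5,6], [2,5,7], [3,4,7], [4,6,7]

so the chain groups are C_0 ≅ Z^8, C_1 ≅ Z^24, C_2 ≅ Z^16.

∂_1: C_1 → C_0 sends each edge [p,q] (with p < q) to q − p.
The resulting 8×24 matrix has rank 7, and its Smith normal form has invariant factors (1,1,1,1,1,1,1).

∂_2: C_2 → C_1 sends each 2-simplex [p,q,r] to [q,r] − [p,r] + [p,q]. For instance
  ∂[0,1,2] = [1,2] − [0,2] + [0,1],
  ∂[0,5,7] = [5,7] − [0,7] + [0,5].
The resulting 24×16 matrix has rank 15, and its Smith normal form has invariant factors (1,1,1,1,1,1,1,1,1,1,1,1,1,1,1).

From H_k ≅ ker(∂_k) / im(∂_{k+1}) we obtain:

  H_0: rank C_0 − rank ∂_1 = 8 − 7 = 1, and the invariant factors of ∂_1 are all 1, so H_0 ≅ Z.
  H_1: rank ker ∂_1 − rank ∂_2 = (24 − 7) − 15 = 2, and the invariant factors of ∂_2 are all 1, so H_1 ≅ Z^2.
  H_2: rank ker ∂_2 − rank ∂_3 = (16 − 15) − 0 = 1, and there is no ∂_3, so H_2 ≅ Z.

As a check, the Euler characteristic is 8 − 24 + 16 = 0, which agrees with 1 − 2 + 1 = 0.

H_0 ≅ Z,  H_1 ≅ Z^2,  H_2 ≅ Z.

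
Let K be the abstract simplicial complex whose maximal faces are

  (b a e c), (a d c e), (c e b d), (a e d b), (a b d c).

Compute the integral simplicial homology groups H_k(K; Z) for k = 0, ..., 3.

H_0 = Z,  H_1 = 0,  H_2 = 0,  H_3 = Z.

We work with the vertex ordering a < b < c < d < e. The simplices of K, each written with vertices in increasing order, are:

  0-simplices (5): a, b, c, d, e
  1-simplices (10): ab, ac, ad, ae, bc, bd, be, cd, ce, de
  2-simplices (10): abc, abd, abe, acd, ace, ade, bcd, bce, bde, cde
  3-simplices (5): abcd, abce, abde, acde, bcde

Hence C_0 ≅ Z^5, C_1 ≅ Z^10, C_2 ≅ Z^10, C_3 ≅ Z^5.

Boundary ∂_1: C_1 → C_0 is given by ∂[p,q] = [q] − [p]. For instance
  ∂ae = e − a.
The resulting 5×10 matrix has rank 4, and its Smith normal form has invariant factors (1,1,1,1).

∂_2: C_2 → C_1 maps a triangle to the signed sum of its edges. For instance
  ∂bde = de − be + bd,
  ∂cde = de − ce + cd.
As a 10×10 matrix over Z this has rank 6, with invariant factors (1,1,1,1,1,1).

Boundary ∂_3: C_3 → C_2 sends each 3-simplex σ to the alternating sum Σ_i (−1)^i (σ with its i-th vertex removed). For instance
  ∂abce = bce − ace + abe − abc,
  ∂abcd = bcd − acd + abd − abc.
The resulting 10×5 matrix has rank 4, and its Smith normal form has invariant factors (1,1,1,1).

Reading off H_k = ker ∂_k / im ∂_{k+1}:

  H_0: rank C_0 − rank ∂_1 = 5 − 4 = 1, and the invariant factors of ∂_1 are all 1, so H_0 ≅ Z.
  H_1: rank ker ∂_1 − rank ∂_2 = (10 − 4) − 6 = 0, and the invariant factors of ∂_2 are all 1, so H_1 ≅ 0.
  H_2: rank ker ∂_2 − rank ∂_3 = (10 − 6) − 4 = 0, and the invariant factors of ∂_3 are all 1, so H_2 ≅ 0.
  H_3: rank ker ∂_3 − rank ∂_4 = (5 − 4) − 0 = 1, and there is no ∂_4, so H_3 ≅ Z.

As a check, the Euler characteristic is 5 − 10 + 10 − 5 = 0, which agrees with 1 − 0 + 0 − 1 = 0.
(K is a triangulation of the 3-sphere S^3.)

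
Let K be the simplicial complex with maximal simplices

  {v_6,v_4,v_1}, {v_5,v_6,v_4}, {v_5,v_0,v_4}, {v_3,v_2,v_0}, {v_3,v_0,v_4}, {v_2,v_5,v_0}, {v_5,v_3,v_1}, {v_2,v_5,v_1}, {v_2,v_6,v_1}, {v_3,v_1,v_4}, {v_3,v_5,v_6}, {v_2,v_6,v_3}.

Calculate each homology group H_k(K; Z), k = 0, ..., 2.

H_0 = Z,  H_1 = Z_2,  H_2 = 0.

We work with the vertex ordering v_0 < v_1 < v_2 < v_3 < v_4 < v_5 < v_6. The simplices of K, each written with vertices in increasing order, are:

  0-simplices (7): [v_0], [v_1], [v_2], [v_3], [v_4], [v_5], [v_6]
  1-simplices (18): (18 of them)
  2-simplices (12): (12 of them)

Hence C_0 ≅ Z^7, C_1 ≅ Z^18, C_2 ≅ Z^12.

Boundary ∂_1: C_1 → C_0 maps an edge to its endpoints' difference, ∂[p,q] = q − p.
This gives a 7×18 integer matrix of rank 6; reducing to Smith normal form yields diagonal entries (1,1,1,1,1,1).

∂_2: C_2 → C_1 acts by ∂[p,q,r] = [q,r] − [p,r] + [p,q]. For instance
  ∂[v_1,v_2,v_5] = [v_2,v_5] − [v_1,v_5] + [v_1,v_2],
  ∂[v_1,v_3,v_4] = [v_3,v_4] − [v_1,v_4] + [v_1,v_3].
The 18×12 boundary matrix has rank 12 and Smith normal form diag(1,1,1,1,1,1,1,1,1,1,1,2).

Now H_k = ker ∂_k / im ∂_{k+1}, so:

  H_0: rank C_0 − rank ∂_1 = 7 − 6 = 1, and the invariant factors of ∂_1 are all 1, so H_0 ≅ Z.
  H_1: rank ker ∂_1 − rank ∂_2 = (18 − 6) − 12 = 0, and ∂_2 has invariant factor 2 > 1, so H_1 ≅ Z_2.
  H_2: rank ker ∂_2 − rank ∂_3 = (12 − 12) − 0 = 0, and there is no ∂_3, so H_2 ≅ 0.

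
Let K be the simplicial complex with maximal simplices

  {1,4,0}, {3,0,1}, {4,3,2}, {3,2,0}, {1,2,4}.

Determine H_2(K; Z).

H_2 ≅ 0.

Order the vertices as 0 < 1 < 2 < 3 < 4. Listing each simplex with vertices in this order, K has dimension 2 with simplices:

  0-simplices (5): [0], [1], [2], [3], [4]
  1-simplices (10): [0,1], [0,2], [0,3], [0,4], [1,2], [1,3], [1,4], [2,3], [2,4], [3,4]
  2-simplices (5): [0,1,3], [0,1,4], [0,2,3], [1,2,4], [2,3,4]

giving chain groups C_0 ≅ Z^5, C_1 ≅ Z^10, C_2 ≅ Z^5.

∂_1: C_1 → C_0 maps an edge to its endpoints' difference, ∂[p,q] = q − p. For instance
  ∂[1,2] = [2] − [1].
This gives a 5×10 integer matrix of rank 4; reducing to Smith normal form yields diagonal entries (1,1,1,1).

∂_2: C_2 → C_1 maps a triangle to the signed sum of its edges. For instance
  ∂[0,1,4] = [1,4] − [0,4] + [0,1],
  ∂[0,1,3] = [1,3] − [0,3] + [0,1].
This gives a 10×5 integer matrix of rank 5; reducing to Smith normal form yields diagonal entries (1,1,1,1,1).

Reading off H_k = ker ∂_k / im ∂_{k+1}:

  H_2: rank ker ∂_2 − rank ∂_3 = (5 − 5) − 0 = 0, and there is no ∂_3, so H_2 = 0.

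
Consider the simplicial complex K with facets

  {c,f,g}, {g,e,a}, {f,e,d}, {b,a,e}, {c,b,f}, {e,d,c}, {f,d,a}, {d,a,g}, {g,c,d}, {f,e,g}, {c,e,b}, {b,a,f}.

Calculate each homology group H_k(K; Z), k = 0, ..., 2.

Take the total order a < b < c < d < e < f < g on the vertex set. Then K (dimension 2) consists of the simplices:

  0-simplices (7): a, b, c, d, e, f, g
  1-simplices (18): ab, ad, ae, af, ag, bc, be, bf, cd, ce, cf, cg, de, df, dg, ef, eg, fg
  2-simplices (12): abe, abf, adf, adg, aeg, bce, bcf, cde, cdg, cfg, def, efg

Hence C_0 ≅ Z^7, C_1 ≅ Z^18, C_2 ≅ Z^12.

The boundary map ∂_1: C_1 → C_0 maps an edge to its endpoints' difference, ∂[p,q] = q − p. For instance
  ∂ce = e − c.
As a 7×18 matrix over Z this has rank 6, with invariant factors (1,1,1,1,1,1).

∂_2: C_2 → C_1 maps a triangle to the signed sum of its edges. For instance
  ∂abe = be − ae + ab,
  ∂def = ef − df + de.
As a 18×12 matrix over Z this has rank 12, with invariant factors (1,1,1,1,1,1,1,1,1,1,1,2).

Reading off H_k = ker ∂_k / im ∂_{k+1}:

  H_0: rank C_0 − rank ∂_1 = 7 − 6 = 1, and the invariant factors of ∂_1 are all 1, so H_0 ≅ Z.
  H_1: rank ker ∂_1 − rank ∂_2 = (18 − 6) − 12 = 0, and ∂_2 has invariant factor 2 > 1, so H_1 ≅ Z/2.
  H_2: rank ker ∂_2 − rank ∂_3 = (12 − 12) − 0 = 0, and there is no ∂_3, so H_2 ≅ 0.

As a check, the Euler characteristic is 7 − 18 + 12 = 1, which agrees with 1 − 0 + 0 = 1.

H_0 = Z,  H_1 = Z/2,  H_2 = 0.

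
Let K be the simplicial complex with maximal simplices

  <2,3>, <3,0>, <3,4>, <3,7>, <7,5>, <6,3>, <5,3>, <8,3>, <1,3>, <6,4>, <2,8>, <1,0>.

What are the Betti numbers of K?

b_0 = 1, b_1 = 4.

We work with the vertex ordering 0 < 1 < 2 < 3 < 4 < 5 < 6 < 7 < 8. The simplices of K, each written with vertices in increasing order, are:

  0-simplices (9): [0], [1], [2], [3], [4], [5], [6], [7], [8]
  1-simplices (12): [0,1], [0,3], [1,3], [2,3], [2,8], [3,4], [3,5], [3,6], [3,7], [3,8], [4,6], [5,7]

Hence C_0 ≅ Z^9, C_1 ≅ Z^12.

Boundary ∂_1: C_1 → C_0 sends each edge [p,q] (with p < q) to q − p.
This gives a 9×12 integer matrix of rank 8; reducing to Smith normal form yields diagonal entries (1,1,1,1,1,1,1,1).

Computing H_k = (kernel of ∂_k) / (image of ∂_{k+1}):

  H_0: rank C_0 − rank ∂_1 = 9 − 8 = 1, and the invariant factors of ∂_1 are all 1, so H_0 ≅ Z.
  H_1: rank ker ∂_1 − rank ∂_2 = (12 − 8) − 0 = 4, and there is no ∂_2, so H_1 ≅ Z^4.

Hence the Betti numbers are b_0 = 1, b_1 = 4.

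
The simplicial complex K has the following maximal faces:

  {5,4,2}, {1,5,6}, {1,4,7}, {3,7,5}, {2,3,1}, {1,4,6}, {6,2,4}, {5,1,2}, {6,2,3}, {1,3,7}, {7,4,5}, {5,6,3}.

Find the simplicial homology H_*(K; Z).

Fix the vertex order 1 < 2 < 3 < 4 < 5 < 6 < 7 and write every simplex with vertices in increasing order. Then dim K = 2 and the simplices of K are:

  0-simplices (7): [1], [2], [3], [4], [5], [6], [7]
  1-simplices (18): [1,2], [1,3], [1,4], [1,5], [1,6], [1,7], [2,3], [2,4], [2,5], [2,6], [3,5], [3,6], [3,7], [4,5], [4,6], [4,7], [5,6], [5,7]
  2-simplices (12): [1,2,3], [1,2,5], [1,3,7], [1,4,6], [1,4,7], [1,5,6], [2,3,6], [2,4,5], [2,4,6], [3,5,6], [3,5,7], [4,5,7]

Hence C_0 ≅ Z^7, C_1 ≅ Z^18, C_2 ≅ Z^12.

∂_1: C_1 → C_0 sends each edge [p,q] (with p < q) to q − p. For instance
  ∂[4,6] = [6] − [4].
The resulting 7×18 matrix has rank 6, and its Smith normal form has invariant factors (1,1,1,1,1,1).

The boundary map ∂_2: C_2 → C_1 sends each 2-simplex [p,q,r] to [q,r] − [p,r] + [p,q]. For instance
  ∂[1,2,3] = [2,3] − [1,3] + [1,2],
  ∂[2,3,6] = [3,6] − [2,6] + [2,3].
This gives a 18×12 integer matrix of rank 12; reducing to Smith normal form yields diagonal entries (1,1,1,1,1,1,1,1,1,1,1,2).

Computing H_k = (kernel of ∂_k) / (image of ∂_{k+1}):

  H_0: rank C_0 − rank ∂_1 = 7 − 6 = 1, and the invariant factors of ∂_1 are all 1, so H_0 = Z.
  H_1: rank ker ∂_1 − rank ∂_2 = (18 − 6) − 12 = 0, and ∂_2 has invariant factor 2 > 1, so H_1 = Z/2.
  H_2: rank ker ∂_2 − rank ∂_3 = (12 − 12) − 0 = 0, and there is no ∂_3, so H_2 = 0.

As a check, the Euler characteristic is 7 − 18 + 12 = 1, which agrees with 1 − 0 + 0 = 1.

H_0 ≅ Z,  H_1 ≅ Z/2,  H_2 = 0.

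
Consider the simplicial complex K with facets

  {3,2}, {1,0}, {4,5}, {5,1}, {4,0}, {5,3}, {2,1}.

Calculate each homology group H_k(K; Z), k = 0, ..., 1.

H_0 ≅ Z,  H_1 ≅ Z^2.

K has 6 vertices, 7 edges.
rank ∂_0 = 0, rank ∂_1 = 5 ⇒ b_0 = 6 − 0 − 5 = 1; all invariant factors of ∂_1 are 1 so no torsion. So H_0 ≅ Z.
rank ∂_1 = 5, rank ∂_2 = 0 ⇒ b_1 = 7 − 5 − 0 = 2. So H_1 ≅ Z^2.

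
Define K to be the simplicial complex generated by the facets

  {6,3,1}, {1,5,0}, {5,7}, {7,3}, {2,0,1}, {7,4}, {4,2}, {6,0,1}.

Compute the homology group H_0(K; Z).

Take the total order 0 < 1 < 2 < 3 < 4 < 5 < 6 < 7 on the vertex set. Then K (dimension 2) consists of the simplices:

  0-simplices (8): [0], [1], [2], [3], [4], [5], [6], [7]
  1-simplices (13): [0,1], [0,2], [0,5], [0,6], [1,2], [1,3], [1,5], [1,6], [2,4], [3,6], [3,7], [4,7], [5,7]
  2-simplices (4): [0,1,2], [0,1,5], [0,1,6], [1,3,6]

Hence C_0 ≅ Z^8, C_1 ≅ Z^13, C_2 ≅ Z^4.

∂_1: C_1 → C_0 maps an edge to its endpoints' difference, ∂[p,q] = q − p. For instance
  ∂[1,2] = [2] − [1].
This gives a 8×13 integer matrix of rank 7; reducing to Smith normal form yields diagonal entries (1,1,1,1,1,1,1).

The boundary map ∂_2: C_2 → C_1 acts by ∂[p,q,r] = [q,r] − [p,r] + [p,q]. For instance
  ∂[1,3,6] = [3,6] − [1,6] + [1,3],
  ∂[0,1,6] = [1,6] − [0,6] + [0,1].
This gives a 13×4 integer matrix of rank 4; reducing to Smith normal form yields diagonal entries (1,1,1,1).

From H_k ≅ ker(∂_k) / im(∂_{k+1}) we obtain:

  H_0: rank C_0 − rank ∂_1 = 8 − 7 = 1, and the invariant factors of ∂_1 are all 1, so H_0 ≅ Z.

H_0 = Z.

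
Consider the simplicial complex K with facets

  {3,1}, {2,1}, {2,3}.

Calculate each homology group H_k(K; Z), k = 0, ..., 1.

H_0 = Z,  H_1 = Z.

Order the vertices as 1 < 2 < 3. Listing each simplex with vertices in this order, K has dimension 1 with simplices:

  0-simplices (3): [1], [2], [3]
  1-simplices (3): [1,2], [1,3], [2,3]

giving chain groups C_0 ≅ Z^3, C_1 ≅ Z^3.

∂_1: C_1 → C_0 is given by ∂[p,q] = [q] − [p]. For instance
  ∂[1,2] = [2] − [1].
This gives a 3×3 integer matrix of rank 2; reducing to Smith normal form yields diagonal entries (1,1).

From H_k ≅ ker(∂_k) / im(∂_{k+1}) we obtain:

  H_0: rank C_0 − rank ∂_1 = 3 − 2 = 1, and the invariant factors of ∂_1 are all 1, so H_0 = Z.
  H_1: rank ker ∂_1 − rank ∂_2 = (3 − 2) − 0 = 1, and there is no ∂_2, so H_1 = Z.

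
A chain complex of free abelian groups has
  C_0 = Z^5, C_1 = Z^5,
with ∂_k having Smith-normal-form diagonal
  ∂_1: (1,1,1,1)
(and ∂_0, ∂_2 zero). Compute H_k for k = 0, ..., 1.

H_0 = Z,  H_1 = Z.

H_0: b_0 = 5 − 0 − 4 = 1; torsion from ∂_1 factors > 1: none. So H_0 = Z.
H_1: b_1 = 5 − 4 − 0 = 1; torsion from ∂_2 factors > 1: none. So H_1 = Z.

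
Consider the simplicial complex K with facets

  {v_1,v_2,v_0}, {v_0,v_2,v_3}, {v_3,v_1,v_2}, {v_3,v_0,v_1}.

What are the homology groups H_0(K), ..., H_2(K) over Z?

K has 4 vertices, 6 edges, 4 triangles.
rank ∂_0 = 0, rank ∂_1 = 3 ⇒ b_0 = 4 − 0 − 3 = 1; all invariant factors of ∂_1 are 1 so no torsion. So H_0 ≅ Z.
rank ∂_1 = 3, rank ∂_2 = 3 ⇒ b_1 = 6 − 3 − 3 = 0; all invariant factors of ∂_2 are 1 so no torsion. So H_1 ≅ 0.
rank ∂_2 = 3, rank ∂_3 = 0 ⇒ b_2 = 4 − 3 − 0 = 1. So H_2 ≅ Z.

H_0 ≅ Z,  H_1 = 0,  H_2 ≅ Z.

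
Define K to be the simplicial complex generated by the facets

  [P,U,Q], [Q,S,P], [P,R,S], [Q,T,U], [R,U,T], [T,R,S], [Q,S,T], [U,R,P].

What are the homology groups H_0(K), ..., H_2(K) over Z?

Take the total order P < Q < R < S < T < U on the vertex set. Then K (dimension 2) consists of the simplices:

  0-simplices (6): P, Q, R, S, T, U
  1-simplices (12): PQ, PR, PS, PU, QS, QT, QU, RS, RT, RU, ST, TU
  2-simplices (8): PQS, PQU, PRS, PRU, QST, QTU, RST, RTU

Hence C_0 ≅ Z^6, C_1 ≅ Z^12, C_2 ≅ Z^8.

∂_1: C_1 → C_0 sends each edge [p,q] (with p < q) to q − p.
As a 6×12 matrix over Z this has rank 5, with invariant factors (1,1,1,1,1).

The boundary map ∂_2: C_2 → C_1 sends each 2-simplex [p,q,r] to [q,r] − [p,r] + [p,q]. For instance
  ∂QST = ST − QT + QS,
  ∂PQS = QS − PS + PQ.
As a 12×8 matrix over Z this has rank 7, with invariant factors (1,1,1,1,1,1,1).

Computing H_k = (kernel of ∂_k) / (image of ∂_{k+1}):

  H_0: rank C_0 − rank ∂_1 = 6 − 5 = 1, and the invariant factors of ∂_1 are all 1, so H_0 = Z.
  H_1: rank ker ∂_1 − rank ∂_2 = (12 − 5) − 7 = 0, and the invariant factors of ∂_2 are all 1, so H_1 = 0.
  H_2: rank ker ∂_2 − rank ∂_3 = (8 − 7) − 0 = 1, and there is no ∂_3, so H_2 = Z.

As a check, the Euler characteristic is 6 − 12 + 8 = 2, which agrees with 1 − 0 + 1 = 2.

H_0 = Z,  H_1 = 0,  H_2 = Z.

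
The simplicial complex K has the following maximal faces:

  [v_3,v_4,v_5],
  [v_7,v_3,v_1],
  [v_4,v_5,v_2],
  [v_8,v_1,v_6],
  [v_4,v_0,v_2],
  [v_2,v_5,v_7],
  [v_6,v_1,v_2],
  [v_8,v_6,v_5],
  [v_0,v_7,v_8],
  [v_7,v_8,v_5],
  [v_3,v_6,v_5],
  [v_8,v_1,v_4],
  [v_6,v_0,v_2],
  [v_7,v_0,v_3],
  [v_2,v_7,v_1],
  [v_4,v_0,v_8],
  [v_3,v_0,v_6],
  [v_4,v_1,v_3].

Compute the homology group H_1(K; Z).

H_1 = Z^2.

We work with the vertex ordering v_0 < v_1 < v_2 < v_3 < v_4 < v_5 < v_6 < v_7 < v_8. The simplices of K, each written with vertices in increasing order, are:

  0-simplices (9): [v_0], [v_1], [v_2], [v_3], [v_4], [v_5], [v_6], [v_7], [v_8]
  1-simplices (27): (27 of them)
  2-simplices (18): (18 of them)

Hence C_0 ≅ Z^9, C_1 ≅ Z^27, C_2 ≅ Z^18.

The boundary map ∂_1: C_1 → C_0 is given by ∂[p,q] = [q] − [p]. For instance
  ∂[v_3,v_5] = [v_5] − [v_3].
The resulting 9×27 matrix has rank 8, and its Smith normal form has invariant factors (1,1,1,1,1,1,1,1).

Boundary ∂_2: C_2 → C_1 maps a triangle to the signed sum of its edges. For instance
  ∂[v_3,v_4,v_5] = [v_4,v_5] − [v_3,v_5] + [v_3,v_4],
  ∂[v_1,v_6,v_8] = [v_6,v_8] − [v_1,v_8] + [v_1,v_6].
As a 27×18 matrix over Z this has rank 17, with invariant factors (1,1,1,1,1,1,1,1,1,1,1,1,1,1,1,1,1).

Computing H_k = (kernel of ∂_k) / (image of ∂_{k+1}):

  H_1: rank ker ∂_1 − rank ∂_2 = (27 − 8) − 17 = 2, and the invariant factors of ∂_2 are all 1, so H_1 ≅ Z^2.

(K is a triangulation of the torus T^2.)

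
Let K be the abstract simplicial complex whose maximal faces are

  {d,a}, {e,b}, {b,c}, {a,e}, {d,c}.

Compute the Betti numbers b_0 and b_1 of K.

b_0 = 1, b_1 = 1.

Order the vertices as a < b < c < d < e. Listing each simplex with vertices in this order, K has dimension 1 with simplices:

  0-simplices (5): a, b, c, d, e
  1-simplices (5): ad, ae, bc, be, cd

giving chain groups C_0 ≅ Z^5, C_1 ≅ Z^5.

Boundary ∂_1: C_1 → C_0 is given by ∂[p,q] = [q] − [p].
As a 5×5 matrix over Z this has rank 4, with invariant factors (1,1,1,1).

Reading off H_k = ker ∂_k / im ∂_{k+1}:

  H_0: rank C_0 − rank ∂_1 = 5 − 4 = 1, and the invariant factors of ∂_1 are all 1, so H_0 ≅ Z.
  H_1: rank ker ∂_1 − rank ∂_2 = (5 − 4) − 0 = 1, and there is no ∂_2, so H_1 ≅ Z.

As a check, the Euler characteristic is 5 − 5 = 0, which agrees with 1 − 1 = 0.
(K is a triangulation of the circle S^1.)

Hence the Betti numbers are b_0 = 1, b_1 = 1.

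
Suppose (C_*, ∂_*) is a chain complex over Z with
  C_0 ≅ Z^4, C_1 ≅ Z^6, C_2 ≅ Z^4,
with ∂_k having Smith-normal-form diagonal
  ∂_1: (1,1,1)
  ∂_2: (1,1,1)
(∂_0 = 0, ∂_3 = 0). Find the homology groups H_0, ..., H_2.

H_0: b_0 = 4 − 0 − 3 = 1; torsion from ∂_1 factors > 1: none. So H_0 = Z.
H_1: b_1 = 6 − 3 − 3 = 0; torsion from ∂_2 factors > 1: none. So H_1 = 0.
H_2: b_2 = 4 − 3 − 0 = 1; torsion from ∂_3 factors > 1: none. So H_2 = Z.

H_0 = Z,  H_1 = 0,  H_2 = Z.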